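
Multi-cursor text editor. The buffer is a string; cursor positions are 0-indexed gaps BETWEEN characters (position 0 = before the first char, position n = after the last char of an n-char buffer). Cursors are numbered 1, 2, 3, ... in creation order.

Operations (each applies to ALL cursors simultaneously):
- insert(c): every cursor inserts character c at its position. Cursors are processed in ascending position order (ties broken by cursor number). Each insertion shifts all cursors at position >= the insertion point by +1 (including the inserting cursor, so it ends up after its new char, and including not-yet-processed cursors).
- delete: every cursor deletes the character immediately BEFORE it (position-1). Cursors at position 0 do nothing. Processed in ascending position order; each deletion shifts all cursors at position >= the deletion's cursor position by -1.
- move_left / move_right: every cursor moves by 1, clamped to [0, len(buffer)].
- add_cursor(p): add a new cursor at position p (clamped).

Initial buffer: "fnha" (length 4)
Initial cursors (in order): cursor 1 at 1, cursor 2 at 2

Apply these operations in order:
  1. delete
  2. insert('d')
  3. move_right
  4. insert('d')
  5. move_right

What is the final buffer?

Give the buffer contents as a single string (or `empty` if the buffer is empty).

After op 1 (delete): buffer="ha" (len 2), cursors c1@0 c2@0, authorship ..
After op 2 (insert('d')): buffer="ddha" (len 4), cursors c1@2 c2@2, authorship 12..
After op 3 (move_right): buffer="ddha" (len 4), cursors c1@3 c2@3, authorship 12..
After op 4 (insert('d')): buffer="ddhdda" (len 6), cursors c1@5 c2@5, authorship 12.12.
After op 5 (move_right): buffer="ddhdda" (len 6), cursors c1@6 c2@6, authorship 12.12.

Answer: ddhdda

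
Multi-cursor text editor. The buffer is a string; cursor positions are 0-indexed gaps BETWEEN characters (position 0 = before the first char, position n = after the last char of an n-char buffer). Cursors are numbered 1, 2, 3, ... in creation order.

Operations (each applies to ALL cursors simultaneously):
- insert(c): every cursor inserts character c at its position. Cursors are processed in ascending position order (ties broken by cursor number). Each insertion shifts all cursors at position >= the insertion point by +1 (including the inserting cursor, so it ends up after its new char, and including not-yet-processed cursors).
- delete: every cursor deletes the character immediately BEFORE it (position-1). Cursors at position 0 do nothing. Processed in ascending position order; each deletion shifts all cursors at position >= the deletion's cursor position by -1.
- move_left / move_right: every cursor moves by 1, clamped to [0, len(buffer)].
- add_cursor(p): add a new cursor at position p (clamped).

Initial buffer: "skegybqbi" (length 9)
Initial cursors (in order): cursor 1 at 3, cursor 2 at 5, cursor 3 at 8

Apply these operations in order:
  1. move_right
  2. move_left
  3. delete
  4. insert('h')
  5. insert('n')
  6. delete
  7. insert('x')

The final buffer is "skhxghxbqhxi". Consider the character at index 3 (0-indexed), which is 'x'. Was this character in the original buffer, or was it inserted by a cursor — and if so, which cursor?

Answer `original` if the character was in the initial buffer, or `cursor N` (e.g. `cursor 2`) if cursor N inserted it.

Answer: cursor 1

Derivation:
After op 1 (move_right): buffer="skegybqbi" (len 9), cursors c1@4 c2@6 c3@9, authorship .........
After op 2 (move_left): buffer="skegybqbi" (len 9), cursors c1@3 c2@5 c3@8, authorship .........
After op 3 (delete): buffer="skgbqi" (len 6), cursors c1@2 c2@3 c3@5, authorship ......
After op 4 (insert('h')): buffer="skhghbqhi" (len 9), cursors c1@3 c2@5 c3@8, authorship ..1.2..3.
After op 5 (insert('n')): buffer="skhnghnbqhni" (len 12), cursors c1@4 c2@7 c3@11, authorship ..11.22..33.
After op 6 (delete): buffer="skhghbqhi" (len 9), cursors c1@3 c2@5 c3@8, authorship ..1.2..3.
After op 7 (insert('x')): buffer="skhxghxbqhxi" (len 12), cursors c1@4 c2@7 c3@11, authorship ..11.22..33.
Authorship (.=original, N=cursor N): . . 1 1 . 2 2 . . 3 3 .
Index 3: author = 1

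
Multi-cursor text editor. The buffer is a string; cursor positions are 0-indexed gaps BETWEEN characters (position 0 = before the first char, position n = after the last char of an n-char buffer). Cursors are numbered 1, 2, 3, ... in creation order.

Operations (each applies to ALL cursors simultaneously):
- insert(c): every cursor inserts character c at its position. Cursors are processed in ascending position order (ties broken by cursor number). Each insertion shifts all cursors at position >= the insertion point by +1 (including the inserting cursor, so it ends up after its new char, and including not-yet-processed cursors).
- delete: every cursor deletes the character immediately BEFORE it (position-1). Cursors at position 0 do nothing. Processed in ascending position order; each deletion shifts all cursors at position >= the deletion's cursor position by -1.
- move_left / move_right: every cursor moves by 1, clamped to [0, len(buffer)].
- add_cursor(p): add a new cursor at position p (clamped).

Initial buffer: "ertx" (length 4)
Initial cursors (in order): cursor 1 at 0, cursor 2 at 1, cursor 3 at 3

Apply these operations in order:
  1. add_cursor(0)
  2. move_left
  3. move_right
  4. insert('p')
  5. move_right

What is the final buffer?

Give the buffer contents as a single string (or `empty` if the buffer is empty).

After op 1 (add_cursor(0)): buffer="ertx" (len 4), cursors c1@0 c4@0 c2@1 c3@3, authorship ....
After op 2 (move_left): buffer="ertx" (len 4), cursors c1@0 c2@0 c4@0 c3@2, authorship ....
After op 3 (move_right): buffer="ertx" (len 4), cursors c1@1 c2@1 c4@1 c3@3, authorship ....
After op 4 (insert('p')): buffer="eppprtpx" (len 8), cursors c1@4 c2@4 c4@4 c3@7, authorship .124..3.
After op 5 (move_right): buffer="eppprtpx" (len 8), cursors c1@5 c2@5 c4@5 c3@8, authorship .124..3.

Answer: eppprtpx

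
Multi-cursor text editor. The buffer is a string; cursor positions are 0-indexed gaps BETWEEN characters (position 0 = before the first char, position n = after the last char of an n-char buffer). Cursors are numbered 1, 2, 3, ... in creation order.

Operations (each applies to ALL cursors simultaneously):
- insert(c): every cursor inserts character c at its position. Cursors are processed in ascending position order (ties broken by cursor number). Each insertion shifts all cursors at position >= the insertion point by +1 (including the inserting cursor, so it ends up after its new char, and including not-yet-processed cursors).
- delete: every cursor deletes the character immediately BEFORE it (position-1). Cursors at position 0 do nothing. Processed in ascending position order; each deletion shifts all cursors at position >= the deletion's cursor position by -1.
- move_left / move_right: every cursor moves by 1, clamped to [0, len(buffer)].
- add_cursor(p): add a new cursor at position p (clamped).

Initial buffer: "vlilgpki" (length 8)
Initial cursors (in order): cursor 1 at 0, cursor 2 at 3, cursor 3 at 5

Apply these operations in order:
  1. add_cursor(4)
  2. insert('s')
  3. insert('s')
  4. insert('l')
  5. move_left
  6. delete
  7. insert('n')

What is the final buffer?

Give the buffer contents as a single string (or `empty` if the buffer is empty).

After op 1 (add_cursor(4)): buffer="vlilgpki" (len 8), cursors c1@0 c2@3 c4@4 c3@5, authorship ........
After op 2 (insert('s')): buffer="svlislsgspki" (len 12), cursors c1@1 c2@5 c4@7 c3@9, authorship 1...2.4.3...
After op 3 (insert('s')): buffer="ssvlisslssgsspki" (len 16), cursors c1@2 c2@7 c4@10 c3@13, authorship 11...22.44.33...
After op 4 (insert('l')): buffer="sslvlissllsslgsslpki" (len 20), cursors c1@3 c2@9 c4@13 c3@17, authorship 111...222.444.333...
After op 5 (move_left): buffer="sslvlissllsslgsslpki" (len 20), cursors c1@2 c2@8 c4@12 c3@16, authorship 111...222.444.333...
After op 6 (delete): buffer="slvlisllslgslpki" (len 16), cursors c1@1 c2@6 c4@9 c3@12, authorship 11...22.44.33...
After op 7 (insert('n')): buffer="snlvlisnllsnlgsnlpki" (len 20), cursors c1@2 c2@8 c4@12 c3@16, authorship 111...222.444.333...

Answer: snlvlisnllsnlgsnlpki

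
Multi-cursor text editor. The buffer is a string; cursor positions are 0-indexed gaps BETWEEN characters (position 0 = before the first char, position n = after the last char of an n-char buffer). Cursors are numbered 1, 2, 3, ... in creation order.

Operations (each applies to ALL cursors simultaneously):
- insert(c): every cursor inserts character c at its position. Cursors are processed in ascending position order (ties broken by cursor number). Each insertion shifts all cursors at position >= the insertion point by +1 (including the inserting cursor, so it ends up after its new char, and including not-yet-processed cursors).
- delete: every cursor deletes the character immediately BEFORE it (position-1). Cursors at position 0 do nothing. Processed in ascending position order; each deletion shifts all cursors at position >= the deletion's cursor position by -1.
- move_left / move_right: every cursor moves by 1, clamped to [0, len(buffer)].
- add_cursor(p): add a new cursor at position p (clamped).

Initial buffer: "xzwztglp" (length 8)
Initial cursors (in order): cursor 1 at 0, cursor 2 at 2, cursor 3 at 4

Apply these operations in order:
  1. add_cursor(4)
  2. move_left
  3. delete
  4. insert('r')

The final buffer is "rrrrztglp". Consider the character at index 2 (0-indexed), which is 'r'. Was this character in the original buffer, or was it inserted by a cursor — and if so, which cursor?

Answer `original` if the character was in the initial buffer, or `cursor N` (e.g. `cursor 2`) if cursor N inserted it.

Answer: cursor 3

Derivation:
After op 1 (add_cursor(4)): buffer="xzwztglp" (len 8), cursors c1@0 c2@2 c3@4 c4@4, authorship ........
After op 2 (move_left): buffer="xzwztglp" (len 8), cursors c1@0 c2@1 c3@3 c4@3, authorship ........
After op 3 (delete): buffer="ztglp" (len 5), cursors c1@0 c2@0 c3@0 c4@0, authorship .....
After op 4 (insert('r')): buffer="rrrrztglp" (len 9), cursors c1@4 c2@4 c3@4 c4@4, authorship 1234.....
Authorship (.=original, N=cursor N): 1 2 3 4 . . . . .
Index 2: author = 3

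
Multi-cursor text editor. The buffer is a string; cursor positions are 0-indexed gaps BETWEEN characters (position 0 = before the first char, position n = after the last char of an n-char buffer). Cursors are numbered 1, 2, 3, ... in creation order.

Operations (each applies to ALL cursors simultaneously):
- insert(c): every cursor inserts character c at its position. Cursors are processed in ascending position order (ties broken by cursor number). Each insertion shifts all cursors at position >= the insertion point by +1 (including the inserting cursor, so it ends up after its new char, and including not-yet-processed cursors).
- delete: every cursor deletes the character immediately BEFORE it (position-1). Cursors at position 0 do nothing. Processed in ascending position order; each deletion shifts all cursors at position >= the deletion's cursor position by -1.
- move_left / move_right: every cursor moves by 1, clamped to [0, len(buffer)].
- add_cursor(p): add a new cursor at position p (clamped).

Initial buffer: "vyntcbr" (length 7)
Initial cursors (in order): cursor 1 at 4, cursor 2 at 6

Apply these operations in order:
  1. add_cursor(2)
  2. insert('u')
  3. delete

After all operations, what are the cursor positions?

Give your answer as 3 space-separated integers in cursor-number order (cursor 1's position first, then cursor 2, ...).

After op 1 (add_cursor(2)): buffer="vyntcbr" (len 7), cursors c3@2 c1@4 c2@6, authorship .......
After op 2 (insert('u')): buffer="vyuntucbur" (len 10), cursors c3@3 c1@6 c2@9, authorship ..3..1..2.
After op 3 (delete): buffer="vyntcbr" (len 7), cursors c3@2 c1@4 c2@6, authorship .......

Answer: 4 6 2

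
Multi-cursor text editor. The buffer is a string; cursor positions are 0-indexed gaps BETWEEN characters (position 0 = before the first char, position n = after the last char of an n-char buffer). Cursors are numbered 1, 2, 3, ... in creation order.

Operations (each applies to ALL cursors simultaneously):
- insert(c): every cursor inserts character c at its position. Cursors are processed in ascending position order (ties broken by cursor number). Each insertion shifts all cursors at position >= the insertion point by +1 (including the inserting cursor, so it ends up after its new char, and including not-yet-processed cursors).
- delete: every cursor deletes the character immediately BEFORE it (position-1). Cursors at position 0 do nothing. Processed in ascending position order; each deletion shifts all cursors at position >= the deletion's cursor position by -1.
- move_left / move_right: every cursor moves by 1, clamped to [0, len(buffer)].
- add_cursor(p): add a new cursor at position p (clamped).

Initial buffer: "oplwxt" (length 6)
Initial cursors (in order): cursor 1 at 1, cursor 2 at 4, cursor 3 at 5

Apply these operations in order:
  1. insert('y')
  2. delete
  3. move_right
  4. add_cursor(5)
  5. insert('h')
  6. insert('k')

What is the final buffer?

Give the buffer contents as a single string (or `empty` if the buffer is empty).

Answer: ophklwxhhkkthk

Derivation:
After op 1 (insert('y')): buffer="oyplwyxyt" (len 9), cursors c1@2 c2@6 c3@8, authorship .1...2.3.
After op 2 (delete): buffer="oplwxt" (len 6), cursors c1@1 c2@4 c3@5, authorship ......
After op 3 (move_right): buffer="oplwxt" (len 6), cursors c1@2 c2@5 c3@6, authorship ......
After op 4 (add_cursor(5)): buffer="oplwxt" (len 6), cursors c1@2 c2@5 c4@5 c3@6, authorship ......
After op 5 (insert('h')): buffer="ophlwxhhth" (len 10), cursors c1@3 c2@8 c4@8 c3@10, authorship ..1...24.3
After op 6 (insert('k')): buffer="ophklwxhhkkthk" (len 14), cursors c1@4 c2@11 c4@11 c3@14, authorship ..11...2424.33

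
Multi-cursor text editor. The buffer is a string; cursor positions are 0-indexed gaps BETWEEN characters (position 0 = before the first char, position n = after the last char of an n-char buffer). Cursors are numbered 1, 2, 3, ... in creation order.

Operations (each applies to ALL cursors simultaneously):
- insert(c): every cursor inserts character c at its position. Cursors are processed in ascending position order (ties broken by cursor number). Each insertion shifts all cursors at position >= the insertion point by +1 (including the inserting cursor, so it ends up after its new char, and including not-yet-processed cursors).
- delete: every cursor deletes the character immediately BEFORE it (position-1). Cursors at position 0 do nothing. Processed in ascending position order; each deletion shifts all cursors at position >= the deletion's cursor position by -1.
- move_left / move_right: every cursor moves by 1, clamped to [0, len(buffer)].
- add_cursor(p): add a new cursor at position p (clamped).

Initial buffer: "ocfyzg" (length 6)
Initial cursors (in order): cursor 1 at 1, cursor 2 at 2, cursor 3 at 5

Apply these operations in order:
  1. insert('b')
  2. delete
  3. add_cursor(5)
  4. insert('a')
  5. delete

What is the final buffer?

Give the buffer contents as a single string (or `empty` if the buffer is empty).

Answer: ocfyzg

Derivation:
After op 1 (insert('b')): buffer="obcbfyzbg" (len 9), cursors c1@2 c2@4 c3@8, authorship .1.2...3.
After op 2 (delete): buffer="ocfyzg" (len 6), cursors c1@1 c2@2 c3@5, authorship ......
After op 3 (add_cursor(5)): buffer="ocfyzg" (len 6), cursors c1@1 c2@2 c3@5 c4@5, authorship ......
After op 4 (insert('a')): buffer="oacafyzaag" (len 10), cursors c1@2 c2@4 c3@9 c4@9, authorship .1.2...34.
After op 5 (delete): buffer="ocfyzg" (len 6), cursors c1@1 c2@2 c3@5 c4@5, authorship ......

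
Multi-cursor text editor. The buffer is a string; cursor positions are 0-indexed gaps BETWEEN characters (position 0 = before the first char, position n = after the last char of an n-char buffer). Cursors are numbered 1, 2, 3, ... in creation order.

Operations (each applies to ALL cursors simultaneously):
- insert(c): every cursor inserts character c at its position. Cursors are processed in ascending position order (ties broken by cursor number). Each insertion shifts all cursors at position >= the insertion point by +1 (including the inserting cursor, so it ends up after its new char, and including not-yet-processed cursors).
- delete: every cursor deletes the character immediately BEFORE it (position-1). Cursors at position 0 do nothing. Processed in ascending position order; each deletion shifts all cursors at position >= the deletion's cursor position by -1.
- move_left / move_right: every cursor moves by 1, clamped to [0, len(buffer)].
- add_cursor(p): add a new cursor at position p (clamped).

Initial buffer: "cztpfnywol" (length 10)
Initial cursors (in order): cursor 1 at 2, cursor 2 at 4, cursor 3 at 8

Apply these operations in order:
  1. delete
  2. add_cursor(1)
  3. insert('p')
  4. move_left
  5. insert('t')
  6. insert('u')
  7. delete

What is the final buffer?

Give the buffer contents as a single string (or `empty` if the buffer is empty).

After op 1 (delete): buffer="ctfnyol" (len 7), cursors c1@1 c2@2 c3@5, authorship .......
After op 2 (add_cursor(1)): buffer="ctfnyol" (len 7), cursors c1@1 c4@1 c2@2 c3@5, authorship .......
After op 3 (insert('p')): buffer="cpptpfnypol" (len 11), cursors c1@3 c4@3 c2@5 c3@9, authorship .14.2...3..
After op 4 (move_left): buffer="cpptpfnypol" (len 11), cursors c1@2 c4@2 c2@4 c3@8, authorship .14.2...3..
After op 5 (insert('t')): buffer="cpttpttpfnytpol" (len 15), cursors c1@4 c4@4 c2@7 c3@12, authorship .1144.22...33..
After op 6 (insert('u')): buffer="cpttuupttupfnytupol" (len 19), cursors c1@6 c4@6 c2@10 c3@16, authorship .114144.222...333..
After op 7 (delete): buffer="cpttpttpfnytpol" (len 15), cursors c1@4 c4@4 c2@7 c3@12, authorship .1144.22...33..

Answer: cpttpttpfnytpol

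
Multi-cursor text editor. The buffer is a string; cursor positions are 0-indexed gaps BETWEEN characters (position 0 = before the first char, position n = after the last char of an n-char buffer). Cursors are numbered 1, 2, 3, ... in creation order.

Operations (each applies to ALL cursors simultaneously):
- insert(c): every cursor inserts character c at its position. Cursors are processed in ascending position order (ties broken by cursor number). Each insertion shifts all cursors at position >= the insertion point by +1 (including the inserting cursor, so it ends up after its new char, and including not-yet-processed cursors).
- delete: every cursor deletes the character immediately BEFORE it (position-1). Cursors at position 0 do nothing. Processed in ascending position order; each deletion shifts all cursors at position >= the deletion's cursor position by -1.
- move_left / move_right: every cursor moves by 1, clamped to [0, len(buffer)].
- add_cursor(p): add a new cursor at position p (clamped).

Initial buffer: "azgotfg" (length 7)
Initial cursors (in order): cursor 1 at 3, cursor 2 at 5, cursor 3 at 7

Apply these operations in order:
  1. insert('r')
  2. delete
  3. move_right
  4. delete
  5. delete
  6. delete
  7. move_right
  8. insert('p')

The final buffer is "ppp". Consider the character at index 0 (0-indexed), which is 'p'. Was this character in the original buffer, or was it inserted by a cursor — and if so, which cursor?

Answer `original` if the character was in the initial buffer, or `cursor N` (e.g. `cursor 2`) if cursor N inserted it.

After op 1 (insert('r')): buffer="azgrotrfgr" (len 10), cursors c1@4 c2@7 c3@10, authorship ...1..2..3
After op 2 (delete): buffer="azgotfg" (len 7), cursors c1@3 c2@5 c3@7, authorship .......
After op 3 (move_right): buffer="azgotfg" (len 7), cursors c1@4 c2@6 c3@7, authorship .......
After op 4 (delete): buffer="azgt" (len 4), cursors c1@3 c2@4 c3@4, authorship ....
After op 5 (delete): buffer="a" (len 1), cursors c1@1 c2@1 c3@1, authorship .
After op 6 (delete): buffer="" (len 0), cursors c1@0 c2@0 c3@0, authorship 
After op 7 (move_right): buffer="" (len 0), cursors c1@0 c2@0 c3@0, authorship 
After op 8 (insert('p')): buffer="ppp" (len 3), cursors c1@3 c2@3 c3@3, authorship 123
Authorship (.=original, N=cursor N): 1 2 3
Index 0: author = 1

Answer: cursor 1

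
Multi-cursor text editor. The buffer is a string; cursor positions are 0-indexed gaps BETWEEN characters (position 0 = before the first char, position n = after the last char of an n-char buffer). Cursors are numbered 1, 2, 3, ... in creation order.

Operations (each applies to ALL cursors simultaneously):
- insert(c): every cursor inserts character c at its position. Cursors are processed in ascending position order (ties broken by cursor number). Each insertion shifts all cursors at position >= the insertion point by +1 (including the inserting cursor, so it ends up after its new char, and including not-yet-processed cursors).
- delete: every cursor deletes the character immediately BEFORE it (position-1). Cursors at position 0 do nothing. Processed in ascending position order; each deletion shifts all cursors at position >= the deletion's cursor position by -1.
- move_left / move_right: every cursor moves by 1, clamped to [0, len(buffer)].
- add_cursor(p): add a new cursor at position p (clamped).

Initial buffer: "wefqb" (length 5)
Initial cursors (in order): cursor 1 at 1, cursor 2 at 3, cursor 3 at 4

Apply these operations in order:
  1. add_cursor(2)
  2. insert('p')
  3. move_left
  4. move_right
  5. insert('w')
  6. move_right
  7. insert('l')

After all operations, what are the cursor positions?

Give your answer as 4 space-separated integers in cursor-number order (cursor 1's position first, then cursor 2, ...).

Answer: 5 13 17 9

Derivation:
After op 1 (add_cursor(2)): buffer="wefqb" (len 5), cursors c1@1 c4@2 c2@3 c3@4, authorship .....
After op 2 (insert('p')): buffer="wpepfpqpb" (len 9), cursors c1@2 c4@4 c2@6 c3@8, authorship .1.4.2.3.
After op 3 (move_left): buffer="wpepfpqpb" (len 9), cursors c1@1 c4@3 c2@5 c3@7, authorship .1.4.2.3.
After op 4 (move_right): buffer="wpepfpqpb" (len 9), cursors c1@2 c4@4 c2@6 c3@8, authorship .1.4.2.3.
After op 5 (insert('w')): buffer="wpwepwfpwqpwb" (len 13), cursors c1@3 c4@6 c2@9 c3@12, authorship .11.44.22.33.
After op 6 (move_right): buffer="wpwepwfpwqpwb" (len 13), cursors c1@4 c4@7 c2@10 c3@13, authorship .11.44.22.33.
After op 7 (insert('l')): buffer="wpwelpwflpwqlpwbl" (len 17), cursors c1@5 c4@9 c2@13 c3@17, authorship .11.144.422.233.3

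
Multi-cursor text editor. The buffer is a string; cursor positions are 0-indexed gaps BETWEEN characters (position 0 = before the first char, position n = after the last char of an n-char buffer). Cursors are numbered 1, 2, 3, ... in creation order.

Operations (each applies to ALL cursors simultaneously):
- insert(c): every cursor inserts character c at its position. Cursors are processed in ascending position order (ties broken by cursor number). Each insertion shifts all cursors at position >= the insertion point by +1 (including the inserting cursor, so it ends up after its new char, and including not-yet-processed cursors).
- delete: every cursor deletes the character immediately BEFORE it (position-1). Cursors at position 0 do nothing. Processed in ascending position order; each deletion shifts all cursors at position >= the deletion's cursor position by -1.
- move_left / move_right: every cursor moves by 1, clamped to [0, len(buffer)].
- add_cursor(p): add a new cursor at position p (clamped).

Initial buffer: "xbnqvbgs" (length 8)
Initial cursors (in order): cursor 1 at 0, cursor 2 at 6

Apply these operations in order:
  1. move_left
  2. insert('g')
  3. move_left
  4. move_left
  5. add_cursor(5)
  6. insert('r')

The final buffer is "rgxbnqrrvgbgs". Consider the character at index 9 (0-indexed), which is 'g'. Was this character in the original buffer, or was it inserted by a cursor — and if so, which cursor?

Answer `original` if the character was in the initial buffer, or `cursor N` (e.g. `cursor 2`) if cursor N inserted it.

After op 1 (move_left): buffer="xbnqvbgs" (len 8), cursors c1@0 c2@5, authorship ........
After op 2 (insert('g')): buffer="gxbnqvgbgs" (len 10), cursors c1@1 c2@7, authorship 1.....2...
After op 3 (move_left): buffer="gxbnqvgbgs" (len 10), cursors c1@0 c2@6, authorship 1.....2...
After op 4 (move_left): buffer="gxbnqvgbgs" (len 10), cursors c1@0 c2@5, authorship 1.....2...
After op 5 (add_cursor(5)): buffer="gxbnqvgbgs" (len 10), cursors c1@0 c2@5 c3@5, authorship 1.....2...
After op 6 (insert('r')): buffer="rgxbnqrrvgbgs" (len 13), cursors c1@1 c2@8 c3@8, authorship 11....23.2...
Authorship (.=original, N=cursor N): 1 1 . . . . 2 3 . 2 . . .
Index 9: author = 2

Answer: cursor 2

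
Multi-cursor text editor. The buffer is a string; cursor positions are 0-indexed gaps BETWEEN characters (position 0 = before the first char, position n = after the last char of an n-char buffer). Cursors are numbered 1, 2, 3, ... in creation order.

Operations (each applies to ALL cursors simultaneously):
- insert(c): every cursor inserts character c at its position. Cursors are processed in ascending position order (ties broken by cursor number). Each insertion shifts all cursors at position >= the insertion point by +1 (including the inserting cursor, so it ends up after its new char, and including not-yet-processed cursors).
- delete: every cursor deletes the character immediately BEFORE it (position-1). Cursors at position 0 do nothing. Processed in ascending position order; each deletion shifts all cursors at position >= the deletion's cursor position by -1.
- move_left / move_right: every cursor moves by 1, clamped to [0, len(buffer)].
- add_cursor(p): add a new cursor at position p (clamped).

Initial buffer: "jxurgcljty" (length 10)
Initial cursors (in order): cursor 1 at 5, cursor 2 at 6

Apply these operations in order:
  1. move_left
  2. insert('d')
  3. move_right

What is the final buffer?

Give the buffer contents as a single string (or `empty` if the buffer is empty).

Answer: jxurdgdcljty

Derivation:
After op 1 (move_left): buffer="jxurgcljty" (len 10), cursors c1@4 c2@5, authorship ..........
After op 2 (insert('d')): buffer="jxurdgdcljty" (len 12), cursors c1@5 c2@7, authorship ....1.2.....
After op 3 (move_right): buffer="jxurdgdcljty" (len 12), cursors c1@6 c2@8, authorship ....1.2.....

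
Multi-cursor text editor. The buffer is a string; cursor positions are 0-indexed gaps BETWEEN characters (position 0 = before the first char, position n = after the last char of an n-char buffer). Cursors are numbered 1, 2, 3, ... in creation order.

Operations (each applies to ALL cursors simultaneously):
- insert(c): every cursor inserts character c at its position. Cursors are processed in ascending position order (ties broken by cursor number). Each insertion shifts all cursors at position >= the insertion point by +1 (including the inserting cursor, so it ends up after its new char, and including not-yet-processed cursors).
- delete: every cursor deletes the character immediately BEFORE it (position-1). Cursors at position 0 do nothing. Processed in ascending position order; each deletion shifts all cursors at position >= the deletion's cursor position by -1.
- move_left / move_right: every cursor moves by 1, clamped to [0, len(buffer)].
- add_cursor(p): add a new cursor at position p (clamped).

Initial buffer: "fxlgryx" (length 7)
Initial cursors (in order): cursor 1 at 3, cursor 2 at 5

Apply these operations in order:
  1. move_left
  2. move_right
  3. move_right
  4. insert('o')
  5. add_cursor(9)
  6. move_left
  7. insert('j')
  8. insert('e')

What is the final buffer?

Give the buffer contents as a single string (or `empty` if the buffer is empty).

After op 1 (move_left): buffer="fxlgryx" (len 7), cursors c1@2 c2@4, authorship .......
After op 2 (move_right): buffer="fxlgryx" (len 7), cursors c1@3 c2@5, authorship .......
After op 3 (move_right): buffer="fxlgryx" (len 7), cursors c1@4 c2@6, authorship .......
After op 4 (insert('o')): buffer="fxlgoryox" (len 9), cursors c1@5 c2@8, authorship ....1..2.
After op 5 (add_cursor(9)): buffer="fxlgoryox" (len 9), cursors c1@5 c2@8 c3@9, authorship ....1..2.
After op 6 (move_left): buffer="fxlgoryox" (len 9), cursors c1@4 c2@7 c3@8, authorship ....1..2.
After op 7 (insert('j')): buffer="fxlgjoryjojx" (len 12), cursors c1@5 c2@9 c3@11, authorship ....11..223.
After op 8 (insert('e')): buffer="fxlgjeoryjeojex" (len 15), cursors c1@6 c2@11 c3@14, authorship ....111..22233.

Answer: fxlgjeoryjeojex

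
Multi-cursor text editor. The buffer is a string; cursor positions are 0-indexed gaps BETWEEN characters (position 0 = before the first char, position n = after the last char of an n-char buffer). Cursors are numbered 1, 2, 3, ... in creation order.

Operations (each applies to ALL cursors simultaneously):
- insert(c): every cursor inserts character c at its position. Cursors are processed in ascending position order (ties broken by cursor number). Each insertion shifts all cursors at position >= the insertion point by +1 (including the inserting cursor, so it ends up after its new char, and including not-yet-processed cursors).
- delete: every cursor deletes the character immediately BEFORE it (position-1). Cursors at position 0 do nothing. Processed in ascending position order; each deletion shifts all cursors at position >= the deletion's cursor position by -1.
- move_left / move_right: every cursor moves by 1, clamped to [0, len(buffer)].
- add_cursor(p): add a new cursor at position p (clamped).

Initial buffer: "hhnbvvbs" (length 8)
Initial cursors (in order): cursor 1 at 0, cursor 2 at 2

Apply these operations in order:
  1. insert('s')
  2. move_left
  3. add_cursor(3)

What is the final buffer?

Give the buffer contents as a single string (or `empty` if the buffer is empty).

Answer: shhsnbvvbs

Derivation:
After op 1 (insert('s')): buffer="shhsnbvvbs" (len 10), cursors c1@1 c2@4, authorship 1..2......
After op 2 (move_left): buffer="shhsnbvvbs" (len 10), cursors c1@0 c2@3, authorship 1..2......
After op 3 (add_cursor(3)): buffer="shhsnbvvbs" (len 10), cursors c1@0 c2@3 c3@3, authorship 1..2......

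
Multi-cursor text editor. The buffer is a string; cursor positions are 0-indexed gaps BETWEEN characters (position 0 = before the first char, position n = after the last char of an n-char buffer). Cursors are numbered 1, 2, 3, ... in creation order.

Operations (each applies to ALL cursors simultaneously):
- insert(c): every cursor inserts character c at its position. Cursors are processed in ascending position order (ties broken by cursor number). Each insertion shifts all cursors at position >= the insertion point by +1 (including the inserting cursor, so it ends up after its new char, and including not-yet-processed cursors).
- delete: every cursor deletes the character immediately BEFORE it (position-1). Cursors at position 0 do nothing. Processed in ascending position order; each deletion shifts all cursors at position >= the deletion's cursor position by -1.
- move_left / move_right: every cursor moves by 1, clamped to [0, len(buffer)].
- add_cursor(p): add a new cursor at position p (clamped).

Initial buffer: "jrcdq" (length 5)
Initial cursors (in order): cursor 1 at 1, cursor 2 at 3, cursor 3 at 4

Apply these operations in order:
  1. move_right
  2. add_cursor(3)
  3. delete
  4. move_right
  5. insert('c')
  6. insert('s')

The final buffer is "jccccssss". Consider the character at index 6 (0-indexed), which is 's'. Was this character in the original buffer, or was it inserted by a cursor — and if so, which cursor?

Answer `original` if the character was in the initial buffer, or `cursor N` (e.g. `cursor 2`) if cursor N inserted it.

Answer: cursor 2

Derivation:
After op 1 (move_right): buffer="jrcdq" (len 5), cursors c1@2 c2@4 c3@5, authorship .....
After op 2 (add_cursor(3)): buffer="jrcdq" (len 5), cursors c1@2 c4@3 c2@4 c3@5, authorship .....
After op 3 (delete): buffer="j" (len 1), cursors c1@1 c2@1 c3@1 c4@1, authorship .
After op 4 (move_right): buffer="j" (len 1), cursors c1@1 c2@1 c3@1 c4@1, authorship .
After op 5 (insert('c')): buffer="jcccc" (len 5), cursors c1@5 c2@5 c3@5 c4@5, authorship .1234
After op 6 (insert('s')): buffer="jccccssss" (len 9), cursors c1@9 c2@9 c3@9 c4@9, authorship .12341234
Authorship (.=original, N=cursor N): . 1 2 3 4 1 2 3 4
Index 6: author = 2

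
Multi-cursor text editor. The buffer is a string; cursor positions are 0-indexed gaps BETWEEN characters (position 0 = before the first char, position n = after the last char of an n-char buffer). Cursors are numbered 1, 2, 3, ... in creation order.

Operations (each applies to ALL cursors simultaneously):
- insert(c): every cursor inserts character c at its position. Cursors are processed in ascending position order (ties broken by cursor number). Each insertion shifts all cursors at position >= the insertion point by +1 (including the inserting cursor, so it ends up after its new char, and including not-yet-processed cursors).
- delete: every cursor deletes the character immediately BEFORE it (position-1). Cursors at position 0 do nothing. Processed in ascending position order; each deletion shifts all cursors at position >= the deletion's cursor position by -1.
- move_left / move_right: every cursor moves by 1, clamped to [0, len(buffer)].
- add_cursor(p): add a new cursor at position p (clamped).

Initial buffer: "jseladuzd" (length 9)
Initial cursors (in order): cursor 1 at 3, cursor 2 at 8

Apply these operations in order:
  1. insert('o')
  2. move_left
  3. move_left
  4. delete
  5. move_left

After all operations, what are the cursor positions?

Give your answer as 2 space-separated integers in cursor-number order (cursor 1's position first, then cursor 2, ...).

After op 1 (insert('o')): buffer="jseoladuzod" (len 11), cursors c1@4 c2@10, authorship ...1.....2.
After op 2 (move_left): buffer="jseoladuzod" (len 11), cursors c1@3 c2@9, authorship ...1.....2.
After op 3 (move_left): buffer="jseoladuzod" (len 11), cursors c1@2 c2@8, authorship ...1.....2.
After op 4 (delete): buffer="jeoladzod" (len 9), cursors c1@1 c2@6, authorship ..1....2.
After op 5 (move_left): buffer="jeoladzod" (len 9), cursors c1@0 c2@5, authorship ..1....2.

Answer: 0 5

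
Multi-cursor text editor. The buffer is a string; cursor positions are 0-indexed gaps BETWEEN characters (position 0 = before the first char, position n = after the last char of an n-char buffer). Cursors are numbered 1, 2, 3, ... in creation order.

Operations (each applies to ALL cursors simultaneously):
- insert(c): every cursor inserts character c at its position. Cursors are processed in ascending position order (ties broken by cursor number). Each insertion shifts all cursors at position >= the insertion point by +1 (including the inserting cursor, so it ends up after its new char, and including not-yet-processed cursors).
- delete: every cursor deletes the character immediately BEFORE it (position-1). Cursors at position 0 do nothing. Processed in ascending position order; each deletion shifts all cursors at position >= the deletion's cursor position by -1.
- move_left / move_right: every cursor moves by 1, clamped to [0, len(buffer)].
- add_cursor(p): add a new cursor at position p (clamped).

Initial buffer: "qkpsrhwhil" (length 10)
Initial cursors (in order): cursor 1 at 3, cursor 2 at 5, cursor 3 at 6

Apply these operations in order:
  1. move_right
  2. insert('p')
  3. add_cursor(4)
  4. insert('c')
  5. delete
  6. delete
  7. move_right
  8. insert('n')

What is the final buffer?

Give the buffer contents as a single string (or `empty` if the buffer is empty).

Answer: qkprnnhwnhnil

Derivation:
After op 1 (move_right): buffer="qkpsrhwhil" (len 10), cursors c1@4 c2@6 c3@7, authorship ..........
After op 2 (insert('p')): buffer="qkpsprhpwphil" (len 13), cursors c1@5 c2@8 c3@10, authorship ....1..2.3...
After op 3 (add_cursor(4)): buffer="qkpsprhpwphil" (len 13), cursors c4@4 c1@5 c2@8 c3@10, authorship ....1..2.3...
After op 4 (insert('c')): buffer="qkpscpcrhpcwpchil" (len 17), cursors c4@5 c1@7 c2@11 c3@14, authorship ....411..22.33...
After op 5 (delete): buffer="qkpsprhpwphil" (len 13), cursors c4@4 c1@5 c2@8 c3@10, authorship ....1..2.3...
After op 6 (delete): buffer="qkprhwhil" (len 9), cursors c1@3 c4@3 c2@5 c3@6, authorship .........
After op 7 (move_right): buffer="qkprhwhil" (len 9), cursors c1@4 c4@4 c2@6 c3@7, authorship .........
After op 8 (insert('n')): buffer="qkprnnhwnhnil" (len 13), cursors c1@6 c4@6 c2@9 c3@11, authorship ....14..2.3..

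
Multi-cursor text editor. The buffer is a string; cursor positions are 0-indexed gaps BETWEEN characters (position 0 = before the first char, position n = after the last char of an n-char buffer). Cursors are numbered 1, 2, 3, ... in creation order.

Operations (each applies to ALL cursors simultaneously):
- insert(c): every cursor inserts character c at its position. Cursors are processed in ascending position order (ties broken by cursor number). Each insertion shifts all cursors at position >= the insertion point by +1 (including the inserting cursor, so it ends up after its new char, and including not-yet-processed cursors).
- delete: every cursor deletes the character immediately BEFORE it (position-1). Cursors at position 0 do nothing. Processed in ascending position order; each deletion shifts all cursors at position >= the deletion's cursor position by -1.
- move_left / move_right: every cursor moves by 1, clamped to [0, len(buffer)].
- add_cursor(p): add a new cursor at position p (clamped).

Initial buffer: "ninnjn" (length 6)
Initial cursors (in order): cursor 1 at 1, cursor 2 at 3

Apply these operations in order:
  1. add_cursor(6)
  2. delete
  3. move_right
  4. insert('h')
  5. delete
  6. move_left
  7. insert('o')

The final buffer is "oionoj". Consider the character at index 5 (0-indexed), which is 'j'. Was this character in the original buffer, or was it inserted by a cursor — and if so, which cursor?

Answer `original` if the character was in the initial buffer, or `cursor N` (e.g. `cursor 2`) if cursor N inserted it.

After op 1 (add_cursor(6)): buffer="ninnjn" (len 6), cursors c1@1 c2@3 c3@6, authorship ......
After op 2 (delete): buffer="inj" (len 3), cursors c1@0 c2@1 c3@3, authorship ...
After op 3 (move_right): buffer="inj" (len 3), cursors c1@1 c2@2 c3@3, authorship ...
After op 4 (insert('h')): buffer="ihnhjh" (len 6), cursors c1@2 c2@4 c3@6, authorship .1.2.3
After op 5 (delete): buffer="inj" (len 3), cursors c1@1 c2@2 c3@3, authorship ...
After op 6 (move_left): buffer="inj" (len 3), cursors c1@0 c2@1 c3@2, authorship ...
After op 7 (insert('o')): buffer="oionoj" (len 6), cursors c1@1 c2@3 c3@5, authorship 1.2.3.
Authorship (.=original, N=cursor N): 1 . 2 . 3 .
Index 5: author = original

Answer: original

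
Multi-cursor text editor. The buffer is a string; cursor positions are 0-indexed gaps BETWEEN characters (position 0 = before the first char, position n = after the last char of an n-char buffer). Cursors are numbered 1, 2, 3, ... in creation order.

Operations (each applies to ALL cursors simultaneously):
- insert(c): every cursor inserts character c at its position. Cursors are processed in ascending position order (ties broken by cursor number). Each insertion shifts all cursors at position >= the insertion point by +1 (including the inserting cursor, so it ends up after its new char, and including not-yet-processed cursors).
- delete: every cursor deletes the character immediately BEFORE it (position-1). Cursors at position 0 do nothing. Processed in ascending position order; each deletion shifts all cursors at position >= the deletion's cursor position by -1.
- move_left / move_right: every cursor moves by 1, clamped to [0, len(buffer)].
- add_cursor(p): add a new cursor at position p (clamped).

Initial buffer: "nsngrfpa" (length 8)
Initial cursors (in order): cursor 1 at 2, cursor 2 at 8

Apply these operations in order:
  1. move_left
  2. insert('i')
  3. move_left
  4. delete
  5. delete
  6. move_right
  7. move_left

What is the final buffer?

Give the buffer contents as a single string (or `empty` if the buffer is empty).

Answer: isngria

Derivation:
After op 1 (move_left): buffer="nsngrfpa" (len 8), cursors c1@1 c2@7, authorship ........
After op 2 (insert('i')): buffer="nisngrfpia" (len 10), cursors c1@2 c2@9, authorship .1......2.
After op 3 (move_left): buffer="nisngrfpia" (len 10), cursors c1@1 c2@8, authorship .1......2.
After op 4 (delete): buffer="isngrfia" (len 8), cursors c1@0 c2@6, authorship 1.....2.
After op 5 (delete): buffer="isngria" (len 7), cursors c1@0 c2@5, authorship 1....2.
After op 6 (move_right): buffer="isngria" (len 7), cursors c1@1 c2@6, authorship 1....2.
After op 7 (move_left): buffer="isngria" (len 7), cursors c1@0 c2@5, authorship 1....2.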